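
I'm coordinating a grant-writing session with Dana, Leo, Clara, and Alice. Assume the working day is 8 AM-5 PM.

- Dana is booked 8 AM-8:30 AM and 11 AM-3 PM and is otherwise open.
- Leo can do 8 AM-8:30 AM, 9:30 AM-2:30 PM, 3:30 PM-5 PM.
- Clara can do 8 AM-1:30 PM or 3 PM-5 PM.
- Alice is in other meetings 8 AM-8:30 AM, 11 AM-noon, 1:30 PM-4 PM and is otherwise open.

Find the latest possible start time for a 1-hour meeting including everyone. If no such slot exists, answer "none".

16:00

Dana free: 08:30-11:00, 15:00-17:00 (invert busy blocks within the working day).
Leo free: 08:00-08:30, 09:30-14:30, 15:30-17:00.
Clara free: 08:00-13:30, 15:00-17:00.
Alice free: 08:30-11:00, 12:00-13:30, 16:00-17:00 (invert busy blocks within the working day).
Dana ∩ Leo: 09:30-11:00, 15:30-17:00.
Dana ∩ Leo ∩ Clara: 09:30-11:00, 15:30-17:00.
Dana ∩ Leo ∩ Clara ∩ Alice: 09:30-11:00, 16:00-17:00.
The last common window of at least 60 minutes is 16:00-17:00; a 60-minute meeting can start as late as 16:00 and still end by 17:00.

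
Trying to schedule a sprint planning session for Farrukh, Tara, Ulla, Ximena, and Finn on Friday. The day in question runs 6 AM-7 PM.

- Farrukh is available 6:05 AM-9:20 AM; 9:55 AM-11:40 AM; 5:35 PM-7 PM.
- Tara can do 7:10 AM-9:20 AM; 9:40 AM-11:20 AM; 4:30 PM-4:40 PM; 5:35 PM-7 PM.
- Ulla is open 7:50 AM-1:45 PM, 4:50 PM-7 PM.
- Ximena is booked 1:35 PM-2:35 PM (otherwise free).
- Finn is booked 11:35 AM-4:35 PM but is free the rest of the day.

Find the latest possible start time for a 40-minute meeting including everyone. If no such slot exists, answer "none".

Farrukh free: 06:05-09:20, 09:55-11:40, 17:35-19:00.
Tara free: 07:10-09:20, 09:40-11:20, 16:30-16:40, 17:35-19:00.
Ulla free: 07:50-13:45, 16:50-19:00.
Ximena free: 06:00-13:35, 14:35-19:00 (invert busy blocks within the working day).
Finn free: 06:00-11:35, 16:35-19:00 (invert busy blocks within the working day).
Farrukh ∩ Tara: 07:10-09:20, 09:55-11:20, 17:35-19:00.
Farrukh ∩ Tara ∩ Ulla: 07:50-09:20, 09:55-11:20, 17:35-19:00.
Farrukh ∩ Tara ∩ Ulla ∩ Ximena: 07:50-09:20, 09:55-11:20, 17:35-19:00.
Farrukh ∩ Tara ∩ Ulla ∩ Ximena ∩ Finn: 07:50-09:20, 09:55-11:20, 17:35-19:00.
So the common availability across everyone is 07:50-09:20, 09:55-11:20, 17:35-19:00.
The last common window of at least 40 minutes is 17:35-19:00; a 40-minute meeting can start as late as 18:20 and still end by 19:00.

18:20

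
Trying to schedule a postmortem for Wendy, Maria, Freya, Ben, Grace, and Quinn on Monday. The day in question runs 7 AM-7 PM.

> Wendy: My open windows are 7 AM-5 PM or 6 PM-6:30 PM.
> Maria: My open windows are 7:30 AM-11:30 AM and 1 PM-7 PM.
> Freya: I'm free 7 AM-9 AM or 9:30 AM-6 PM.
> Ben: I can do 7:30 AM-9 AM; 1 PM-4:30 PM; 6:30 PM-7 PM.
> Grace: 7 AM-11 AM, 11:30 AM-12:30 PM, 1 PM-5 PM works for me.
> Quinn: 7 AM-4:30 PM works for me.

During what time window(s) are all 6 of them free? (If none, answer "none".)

Wendy ∩ Maria: 07:30-11:30, 13:00-17:00, 18:00-18:30.
Wendy ∩ Maria ∩ Freya: 07:30-09:00, 09:30-11:30, 13:00-17:00.
Wendy ∩ Maria ∩ Freya ∩ Ben: 07:30-09:00, 13:00-16:30.
Wendy ∩ Maria ∩ Freya ∩ Ben ∩ Grace: 07:30-09:00, 13:00-16:30.
Wendy ∩ Maria ∩ Freya ∩ Ben ∩ Grace ∩ Quinn: 07:30-09:00, 13:00-16:30.

07:30-09:00, 13:00-16:30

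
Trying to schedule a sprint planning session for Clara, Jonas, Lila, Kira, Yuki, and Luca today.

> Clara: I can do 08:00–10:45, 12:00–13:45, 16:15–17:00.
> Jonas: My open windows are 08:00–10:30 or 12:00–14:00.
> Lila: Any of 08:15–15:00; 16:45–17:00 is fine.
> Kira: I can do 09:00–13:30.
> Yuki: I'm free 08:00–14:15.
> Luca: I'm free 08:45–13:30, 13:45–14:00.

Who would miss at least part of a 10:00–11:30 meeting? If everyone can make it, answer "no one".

Clara, Jonas

Clara: not fully free for 10:00-11:30. Jonas: not fully free for 10:00-11:30. Lila: free for 10:00-11:30. Kira: free for 10:00-11:30. Yuki: free for 10:00-11:30. Luca: free for 10:00-11:30.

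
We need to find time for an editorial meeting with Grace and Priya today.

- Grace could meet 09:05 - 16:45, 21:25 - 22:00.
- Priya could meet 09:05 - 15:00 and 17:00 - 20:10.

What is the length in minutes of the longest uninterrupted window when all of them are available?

355

Grace ∩ Priya: 09:05-15:00.
The longest is 09:05-15:00 at 355 minutes.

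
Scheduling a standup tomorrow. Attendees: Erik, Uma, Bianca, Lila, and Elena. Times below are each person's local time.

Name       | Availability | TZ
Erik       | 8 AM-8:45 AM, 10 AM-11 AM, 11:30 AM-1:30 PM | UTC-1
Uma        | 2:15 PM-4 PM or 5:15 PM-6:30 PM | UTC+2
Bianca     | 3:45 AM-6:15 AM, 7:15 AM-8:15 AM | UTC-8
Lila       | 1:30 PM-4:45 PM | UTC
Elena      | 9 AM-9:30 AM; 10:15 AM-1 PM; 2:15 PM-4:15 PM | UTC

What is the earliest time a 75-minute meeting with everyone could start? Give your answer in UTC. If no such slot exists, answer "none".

Erik in UTC: 09:00-09:45, 11:00-12:00, 12:30-14:30 (add 1h to convert from UTC-1).
Uma in UTC: 12:15-14:00, 15:15-16:30 (subtract 2h to convert from UTC+2).
Bianca in UTC: 11:45-14:15, 15:15-16:15 (add 8h to convert from UTC-8).
Lila in UTC: 13:30-16:45.
Elena in UTC: 09:00-09:30, 10:15-13:00, 14:15-16:15.
Erik ∩ Uma: 12:30-14:00.
Erik ∩ Uma ∩ Bianca: 12:30-14:00.
Erik ∩ Uma ∩ Bianca ∩ Lila: 13:30-14:00.
Erik ∩ Uma ∩ Bianca ∩ Lila ∩ Elena: ∅.
There is no time when everyone is free.
No common window is at least 75 minutes long.

none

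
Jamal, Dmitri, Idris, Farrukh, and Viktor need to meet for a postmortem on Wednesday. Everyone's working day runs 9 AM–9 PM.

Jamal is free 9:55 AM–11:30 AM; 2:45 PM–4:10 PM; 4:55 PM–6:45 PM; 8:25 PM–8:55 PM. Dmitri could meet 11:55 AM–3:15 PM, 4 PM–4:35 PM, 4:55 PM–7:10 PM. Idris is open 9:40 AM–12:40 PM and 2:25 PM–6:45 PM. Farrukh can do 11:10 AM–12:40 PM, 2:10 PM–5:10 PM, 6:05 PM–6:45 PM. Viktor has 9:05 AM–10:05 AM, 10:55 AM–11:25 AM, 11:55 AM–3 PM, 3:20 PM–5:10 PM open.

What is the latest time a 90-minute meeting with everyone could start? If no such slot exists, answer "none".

none

Jamal ∩ Dmitri: 14:45-15:15, 16:00-16:10, 16:55-18:45.
Jamal ∩ Dmitri ∩ Idris: 14:45-15:15, 16:00-16:10, 16:55-18:45.
Jamal ∩ Dmitri ∩ Idris ∩ Farrukh: 14:45-15:15, 16:00-16:10, 16:55-17:10, 18:05-18:45.
Jamal ∩ Dmitri ∩ Idris ∩ Farrukh ∩ Viktor: 14:45-15:00, 16:00-16:10, 16:55-17:10.
No common window is at least 90 minutes long.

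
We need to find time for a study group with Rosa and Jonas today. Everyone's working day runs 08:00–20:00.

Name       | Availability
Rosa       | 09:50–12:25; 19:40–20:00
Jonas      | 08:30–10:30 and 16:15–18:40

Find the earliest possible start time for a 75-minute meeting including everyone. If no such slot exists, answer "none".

Rosa ∩ Jonas: 09:50-10:30.
No common window is at least 75 minutes long.

none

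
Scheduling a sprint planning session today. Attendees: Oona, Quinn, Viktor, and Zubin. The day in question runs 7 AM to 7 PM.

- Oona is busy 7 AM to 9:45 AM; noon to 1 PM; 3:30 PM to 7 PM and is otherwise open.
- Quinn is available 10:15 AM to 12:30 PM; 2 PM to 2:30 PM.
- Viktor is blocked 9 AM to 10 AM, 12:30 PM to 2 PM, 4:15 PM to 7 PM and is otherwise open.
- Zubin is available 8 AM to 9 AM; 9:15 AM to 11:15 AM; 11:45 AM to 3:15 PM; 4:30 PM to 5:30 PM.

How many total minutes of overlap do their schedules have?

Oona free: 09:45-12:00, 13:00-15:30 (invert busy blocks within the working day).
Quinn free: 10:15-12:30, 14:00-14:30.
Viktor free: 07:00-09:00, 10:00-12:30, 14:00-16:15 (invert busy blocks within the working day).
Zubin free: 08:00-09:00, 09:15-11:15, 11:45-15:15, 16:30-17:30.
Oona ∩ Quinn: 10:15-12:00, 14:00-14:30.
Oona ∩ Quinn ∩ Viktor: 10:15-12:00, 14:00-14:30.
Oona ∩ Quinn ∩ Viktor ∩ Zubin: 10:15-11:15, 11:45-12:00, 14:00-14:30.
So the common availability across everyone is 10:15-11:15, 11:45-12:00, 14:00-14:30.
Summing the common windows: 60 + 15 + 30 = 105 minutes.

105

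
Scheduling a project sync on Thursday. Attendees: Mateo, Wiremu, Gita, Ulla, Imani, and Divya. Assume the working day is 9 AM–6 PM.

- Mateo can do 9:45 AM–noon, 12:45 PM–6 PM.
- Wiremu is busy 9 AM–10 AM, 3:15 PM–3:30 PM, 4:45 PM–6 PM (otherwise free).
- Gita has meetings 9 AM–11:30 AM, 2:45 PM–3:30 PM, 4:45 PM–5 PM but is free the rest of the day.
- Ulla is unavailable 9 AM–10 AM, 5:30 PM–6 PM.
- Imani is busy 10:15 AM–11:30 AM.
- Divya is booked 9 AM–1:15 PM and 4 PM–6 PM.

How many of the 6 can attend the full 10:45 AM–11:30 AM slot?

Mateo free: 09:45-12:00, 12:45-18:00.
Wiremu free: 10:00-15:15, 15:30-16:45 (invert busy blocks within the working day).
Gita free: 11:30-14:45, 15:30-16:45, 17:00-18:00 (invert busy blocks within the working day).
Ulla free: 10:00-17:30 (invert busy blocks within the working day).
Imani free: 09:00-10:15, 11:30-18:00 (invert busy blocks within the working day).
Divya free: 13:15-16:00 (invert busy blocks within the working day).
Mateo, Wiremu, and Ulla can make the full 10:45-11:30 slot — that's 3.

3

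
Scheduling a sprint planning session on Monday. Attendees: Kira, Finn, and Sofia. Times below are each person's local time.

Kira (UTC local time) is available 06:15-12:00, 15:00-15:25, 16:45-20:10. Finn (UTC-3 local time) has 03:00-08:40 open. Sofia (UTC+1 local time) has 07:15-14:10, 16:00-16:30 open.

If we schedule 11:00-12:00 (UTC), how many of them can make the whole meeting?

2

Kira in UTC: 06:15-12:00, 15:00-15:25, 16:45-20:10.
Finn in UTC: 06:00-11:40 (add 3h to convert from UTC-3).
Sofia in UTC: 06:15-13:10, 15:00-15:30 (subtract 1h to convert from UTC+1).
Kira and Sofia can make the full 11:00-12:00 slot — that's 2.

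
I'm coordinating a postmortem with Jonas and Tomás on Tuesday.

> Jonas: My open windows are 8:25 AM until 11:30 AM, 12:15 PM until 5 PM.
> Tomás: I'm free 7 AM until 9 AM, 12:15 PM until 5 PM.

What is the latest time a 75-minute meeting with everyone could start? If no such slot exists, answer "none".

Jonas ∩ Tomás: 08:25-09:00, 12:15-17:00.
The last common window of at least 75 minutes is 12:15-17:00; a 75-minute meeting can start as late as 15:45 and still end by 17:00.

15:45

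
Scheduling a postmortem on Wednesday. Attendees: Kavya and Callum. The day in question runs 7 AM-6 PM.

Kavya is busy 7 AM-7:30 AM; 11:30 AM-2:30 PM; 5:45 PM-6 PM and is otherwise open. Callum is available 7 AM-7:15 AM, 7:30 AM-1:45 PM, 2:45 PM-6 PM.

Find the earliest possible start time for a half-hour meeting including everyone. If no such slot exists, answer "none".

07:30

Kavya free: 07:30-11:30, 14:30-17:45 (invert busy blocks within the working day).
Callum free: 07:00-07:15, 07:30-13:45, 14:45-18:00.
Kavya ∩ Callum: 07:30-11:30, 14:45-17:45.
The first common window of at least 30 minutes is 07:30-11:30, so the earliest start is 07:30.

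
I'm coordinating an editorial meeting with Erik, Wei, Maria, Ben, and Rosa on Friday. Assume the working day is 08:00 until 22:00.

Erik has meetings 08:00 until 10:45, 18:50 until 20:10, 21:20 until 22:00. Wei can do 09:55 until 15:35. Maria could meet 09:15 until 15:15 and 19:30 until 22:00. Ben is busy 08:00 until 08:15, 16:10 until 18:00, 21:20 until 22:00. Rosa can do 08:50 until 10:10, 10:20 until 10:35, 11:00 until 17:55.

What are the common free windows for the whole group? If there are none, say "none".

11:00-15:15

Erik free: 10:45-18:50, 20:10-21:20 (invert busy blocks within the working day).
Wei free: 09:55-15:35.
Maria free: 09:15-15:15, 19:30-22:00.
Ben free: 08:15-16:10, 18:00-21:20 (invert busy blocks within the working day).
Rosa free: 08:50-10:10, 10:20-10:35, 11:00-17:55.
Erik ∩ Wei: 10:45-15:35.
Erik ∩ Wei ∩ Maria: 10:45-15:15.
Erik ∩ Wei ∩ Maria ∩ Ben: 10:45-15:15.
Erik ∩ Wei ∩ Maria ∩ Ben ∩ Rosa: 11:00-15:15.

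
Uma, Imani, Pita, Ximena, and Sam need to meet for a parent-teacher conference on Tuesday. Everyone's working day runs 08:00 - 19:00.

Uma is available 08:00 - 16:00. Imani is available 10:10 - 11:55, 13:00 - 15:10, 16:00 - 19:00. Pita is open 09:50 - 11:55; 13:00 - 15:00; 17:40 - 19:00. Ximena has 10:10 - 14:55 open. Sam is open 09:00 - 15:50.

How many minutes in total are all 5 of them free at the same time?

220

Uma ∩ Imani: 10:10-11:55, 13:00-15:10.
Uma ∩ Imani ∩ Pita: 10:10-11:55, 13:00-15:00.
Uma ∩ Imani ∩ Pita ∩ Ximena: 10:10-11:55, 13:00-14:55.
Uma ∩ Imani ∩ Pita ∩ Ximena ∩ Sam: 10:10-11:55, 13:00-14:55.
Summing the common windows: 105 + 115 = 220 minutes.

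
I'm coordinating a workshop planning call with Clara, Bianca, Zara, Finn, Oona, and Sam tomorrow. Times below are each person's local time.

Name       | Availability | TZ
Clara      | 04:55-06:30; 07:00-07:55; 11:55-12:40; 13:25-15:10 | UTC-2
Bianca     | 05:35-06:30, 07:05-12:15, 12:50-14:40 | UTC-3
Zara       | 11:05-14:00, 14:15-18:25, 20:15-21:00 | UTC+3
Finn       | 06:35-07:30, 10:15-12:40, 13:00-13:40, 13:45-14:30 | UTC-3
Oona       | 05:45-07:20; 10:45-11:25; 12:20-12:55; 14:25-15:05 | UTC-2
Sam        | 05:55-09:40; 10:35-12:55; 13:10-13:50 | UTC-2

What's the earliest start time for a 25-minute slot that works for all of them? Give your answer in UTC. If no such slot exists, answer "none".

Clara in UTC: 06:55-08:30, 09:00-09:55, 13:55-14:40, 15:25-17:10 (add 2h to convert from UTC-2).
Bianca in UTC: 08:35-09:30, 10:05-15:15, 15:50-17:40 (add 3h to convert from UTC-3).
Zara in UTC: 08:05-11:00, 11:15-15:25, 17:15-18:00 (subtract 3h to convert from UTC+3).
Finn in UTC: 09:35-10:30, 13:15-15:40, 16:00-16:40, 16:45-17:30 (add 3h to convert from UTC-3).
Oona in UTC: 07:45-09:20, 12:45-13:25, 14:20-14:55, 16:25-17:05 (add 2h to convert from UTC-2).
Sam in UTC: 07:55-11:40, 12:35-14:55, 15:10-15:50 (add 2h to convert from UTC-2).
Clara ∩ Bianca: 09:00-09:30, 13:55-14:40, 15:50-17:10.
Clara ∩ Bianca ∩ Zara: 09:00-09:30, 13:55-14:40.
Clara ∩ Bianca ∩ Zara ∩ Finn: 13:55-14:40.
Clara ∩ Bianca ∩ Zara ∩ Finn ∩ Oona: 14:20-14:40.
Clara ∩ Bianca ∩ Zara ∩ Finn ∩ Oona ∩ Sam: 14:20-14:40.
So the common availability across everyone is 14:20-14:40.
No common window is at least 25 minutes long.

none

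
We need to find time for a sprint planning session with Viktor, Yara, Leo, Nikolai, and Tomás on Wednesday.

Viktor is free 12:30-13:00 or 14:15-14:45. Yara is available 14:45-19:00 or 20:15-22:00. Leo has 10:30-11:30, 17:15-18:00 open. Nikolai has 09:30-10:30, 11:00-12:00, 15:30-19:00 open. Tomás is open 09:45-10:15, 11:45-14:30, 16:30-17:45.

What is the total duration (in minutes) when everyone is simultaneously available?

Viktor ∩ Yara: ∅.
Viktor ∩ Yara ∩ Leo: ∅.
Viktor ∩ Yara ∩ Leo ∩ Nikolai: ∅.
Viktor ∩ Yara ∩ Leo ∩ Nikolai ∩ Tomás: ∅.
There is no time when everyone is free.
There is no common window, so the total is 0 minutes.

0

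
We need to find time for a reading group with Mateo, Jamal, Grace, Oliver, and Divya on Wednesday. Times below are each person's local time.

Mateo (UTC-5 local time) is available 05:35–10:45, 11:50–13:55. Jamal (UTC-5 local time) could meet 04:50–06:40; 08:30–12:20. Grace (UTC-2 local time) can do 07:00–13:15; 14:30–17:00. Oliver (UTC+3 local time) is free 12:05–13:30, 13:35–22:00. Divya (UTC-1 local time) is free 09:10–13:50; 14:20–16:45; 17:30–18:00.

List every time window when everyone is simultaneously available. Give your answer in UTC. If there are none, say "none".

10:35-11:40, 13:30-14:50, 16:50-17:20

Mateo in UTC: 10:35-15:45, 16:50-18:55 (add 5h to convert from UTC-5).
Jamal in UTC: 09:50-11:40, 13:30-17:20 (add 5h to convert from UTC-5).
Grace in UTC: 09:00-15:15, 16:30-19:00 (add 2h to convert from UTC-2).
Oliver in UTC: 09:05-10:30, 10:35-19:00 (subtract 3h to convert from UTC+3).
Divya in UTC: 10:10-14:50, 15:20-17:45, 18:30-19:00 (add 1h to convert from UTC-1).
Mateo ∩ Jamal: 10:35-11:40, 13:30-15:45, 16:50-17:20.
Mateo ∩ Jamal ∩ Grace: 10:35-11:40, 13:30-15:15, 16:50-17:20.
Mateo ∩ Jamal ∩ Grace ∩ Oliver: 10:35-11:40, 13:30-15:15, 16:50-17:20.
Mateo ∩ Jamal ∩ Grace ∩ Oliver ∩ Divya: 10:35-11:40, 13:30-14:50, 16:50-17:20.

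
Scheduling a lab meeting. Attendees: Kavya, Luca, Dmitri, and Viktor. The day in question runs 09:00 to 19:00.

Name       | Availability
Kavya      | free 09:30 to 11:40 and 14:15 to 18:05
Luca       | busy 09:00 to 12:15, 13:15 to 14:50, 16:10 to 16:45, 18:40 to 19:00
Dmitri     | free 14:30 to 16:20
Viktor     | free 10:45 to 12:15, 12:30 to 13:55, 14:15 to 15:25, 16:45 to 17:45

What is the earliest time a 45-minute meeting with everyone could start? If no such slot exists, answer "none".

none

Kavya free: 09:30-11:40, 14:15-18:05.
Luca free: 12:15-13:15, 14:50-16:10, 16:45-18:40 (invert busy blocks within the working day).
Dmitri free: 14:30-16:20.
Viktor free: 10:45-12:15, 12:30-13:55, 14:15-15:25, 16:45-17:45.
Kavya ∩ Luca: 14:50-16:10, 16:45-18:05.
Kavya ∩ Luca ∩ Dmitri: 14:50-16:10.
Kavya ∩ Luca ∩ Dmitri ∩ Viktor: 14:50-15:25.
No common window is at least 45 minutes long.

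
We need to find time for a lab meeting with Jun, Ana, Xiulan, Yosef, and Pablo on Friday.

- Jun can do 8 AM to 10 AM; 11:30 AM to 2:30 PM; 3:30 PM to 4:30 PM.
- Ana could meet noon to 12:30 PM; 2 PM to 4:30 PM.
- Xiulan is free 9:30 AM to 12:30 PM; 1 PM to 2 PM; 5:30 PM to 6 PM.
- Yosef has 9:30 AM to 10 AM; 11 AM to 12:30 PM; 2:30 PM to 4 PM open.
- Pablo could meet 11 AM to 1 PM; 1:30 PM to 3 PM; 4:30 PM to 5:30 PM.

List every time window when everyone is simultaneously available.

12:00-12:30

Jun ∩ Ana: 12:00-12:30, 14:00-14:30, 15:30-16:30.
Jun ∩ Ana ∩ Xiulan: 12:00-12:30.
Jun ∩ Ana ∩ Xiulan ∩ Yosef: 12:00-12:30.
Jun ∩ Ana ∩ Xiulan ∩ Yosef ∩ Pablo: 12:00-12:30.
Those are the intersection windows.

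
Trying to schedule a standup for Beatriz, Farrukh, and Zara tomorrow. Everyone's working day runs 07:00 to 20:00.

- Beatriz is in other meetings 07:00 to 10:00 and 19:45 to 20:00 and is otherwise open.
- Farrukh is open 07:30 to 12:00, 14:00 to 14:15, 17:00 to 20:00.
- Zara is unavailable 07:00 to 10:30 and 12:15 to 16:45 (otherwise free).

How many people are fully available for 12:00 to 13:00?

1

Beatriz free: 10:00-19:45 (invert busy blocks within the working day).
Farrukh free: 07:30-12:00, 14:00-14:15, 17:00-20:00.
Zara free: 10:30-12:15, 16:45-20:00 (invert busy blocks within the working day).
Beatriz can make the full 12:00-13:00 slot — that's 1.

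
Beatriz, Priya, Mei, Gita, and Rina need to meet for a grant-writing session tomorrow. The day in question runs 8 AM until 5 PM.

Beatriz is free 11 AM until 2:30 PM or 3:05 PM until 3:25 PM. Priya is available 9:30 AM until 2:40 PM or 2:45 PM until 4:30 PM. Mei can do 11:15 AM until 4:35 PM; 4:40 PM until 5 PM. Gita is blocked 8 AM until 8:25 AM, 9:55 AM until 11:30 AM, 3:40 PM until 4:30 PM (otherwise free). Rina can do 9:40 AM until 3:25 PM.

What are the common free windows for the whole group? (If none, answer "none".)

Beatriz free: 11:00-14:30, 15:05-15:25.
Priya free: 09:30-14:40, 14:45-16:30.
Mei free: 11:15-16:35, 16:40-17:00.
Gita free: 08:25-09:55, 11:30-15:40, 16:30-17:00 (invert busy blocks within the working day).
Rina free: 09:40-15:25.
Beatriz ∩ Priya: 11:00-14:30, 15:05-15:25.
Beatriz ∩ Priya ∩ Mei: 11:15-14:30, 15:05-15:25.
Beatriz ∩ Priya ∩ Mei ∩ Gita: 11:30-14:30, 15:05-15:25.
Beatriz ∩ Priya ∩ Mei ∩ Gita ∩ Rina: 11:30-14:30, 15:05-15:25.
So the common availability across everyone is 11:30-14:30, 15:05-15:25.

11:30-14:30, 15:05-15:25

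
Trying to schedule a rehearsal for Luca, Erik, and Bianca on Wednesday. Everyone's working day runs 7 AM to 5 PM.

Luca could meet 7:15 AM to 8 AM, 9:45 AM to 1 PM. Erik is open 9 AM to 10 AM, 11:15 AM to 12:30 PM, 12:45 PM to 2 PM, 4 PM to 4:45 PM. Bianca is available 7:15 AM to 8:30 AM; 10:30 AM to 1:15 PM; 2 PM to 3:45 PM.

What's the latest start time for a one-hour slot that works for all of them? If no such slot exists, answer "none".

11:30

Luca ∩ Erik: 09:45-10:00, 11:15-12:30, 12:45-13:00.
Luca ∩ Erik ∩ Bianca: 11:15-12:30, 12:45-13:00.
Those are the intersection windows.
The last common window of at least 60 minutes is 11:15-12:30; a 60-minute meeting can start as late as 11:30 and still end by 12:30.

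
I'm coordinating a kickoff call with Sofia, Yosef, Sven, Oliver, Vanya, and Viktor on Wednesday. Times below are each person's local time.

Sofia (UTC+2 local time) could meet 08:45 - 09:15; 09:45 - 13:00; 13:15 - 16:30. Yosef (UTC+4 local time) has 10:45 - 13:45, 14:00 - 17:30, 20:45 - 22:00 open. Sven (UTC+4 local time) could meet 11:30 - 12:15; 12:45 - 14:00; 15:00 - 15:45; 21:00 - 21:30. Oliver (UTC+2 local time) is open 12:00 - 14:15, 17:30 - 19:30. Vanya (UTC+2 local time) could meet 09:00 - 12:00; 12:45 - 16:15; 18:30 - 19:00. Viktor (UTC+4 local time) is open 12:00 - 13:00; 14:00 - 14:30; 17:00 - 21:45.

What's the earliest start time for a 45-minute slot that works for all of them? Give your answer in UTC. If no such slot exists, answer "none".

none

Sofia in UTC: 06:45-07:15, 07:45-11:00, 11:15-14:30 (subtract 2h to convert from UTC+2).
Yosef in UTC: 06:45-09:45, 10:00-13:30, 16:45-18:00 (subtract 4h to convert from UTC+4).
Sven in UTC: 07:30-08:15, 08:45-10:00, 11:00-11:45, 17:00-17:30 (subtract 4h to convert from UTC+4).
Oliver in UTC: 10:00-12:15, 15:30-17:30 (subtract 2h to convert from UTC+2).
Vanya in UTC: 07:00-10:00, 10:45-14:15, 16:30-17:00 (subtract 2h to convert from UTC+2).
Viktor in UTC: 08:00-09:00, 10:00-10:30, 13:00-17:45 (subtract 4h to convert from UTC+4).
Sofia ∩ Yosef: 06:45-07:15, 07:45-09:45, 10:00-11:00, 11:15-13:30.
Sofia ∩ Yosef ∩ Sven: 07:45-08:15, 08:45-09:45, 11:15-11:45.
Sofia ∩ Yosef ∩ Sven ∩ Oliver: 11:15-11:45.
Sofia ∩ Yosef ∩ Sven ∩ Oliver ∩ Vanya: 11:15-11:45.
Sofia ∩ Yosef ∩ Sven ∩ Oliver ∩ Vanya ∩ Viktor: ∅.
There is no time when everyone is free.
No common window is at least 45 minutes long.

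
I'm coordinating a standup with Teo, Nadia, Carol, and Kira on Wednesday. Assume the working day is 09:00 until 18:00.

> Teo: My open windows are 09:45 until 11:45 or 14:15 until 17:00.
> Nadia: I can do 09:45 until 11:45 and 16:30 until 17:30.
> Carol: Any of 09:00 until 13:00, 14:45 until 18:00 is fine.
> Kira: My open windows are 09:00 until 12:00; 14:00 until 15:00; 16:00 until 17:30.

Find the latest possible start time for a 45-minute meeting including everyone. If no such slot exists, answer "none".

11:00

Teo ∩ Nadia: 09:45-11:45, 16:30-17:00.
Teo ∩ Nadia ∩ Carol: 09:45-11:45, 16:30-17:00.
Teo ∩ Nadia ∩ Carol ∩ Kira: 09:45-11:45, 16:30-17:00.
The last common window of at least 45 minutes is 09:45-11:45; a 45-minute meeting can start as late as 11:00 and still end by 11:45.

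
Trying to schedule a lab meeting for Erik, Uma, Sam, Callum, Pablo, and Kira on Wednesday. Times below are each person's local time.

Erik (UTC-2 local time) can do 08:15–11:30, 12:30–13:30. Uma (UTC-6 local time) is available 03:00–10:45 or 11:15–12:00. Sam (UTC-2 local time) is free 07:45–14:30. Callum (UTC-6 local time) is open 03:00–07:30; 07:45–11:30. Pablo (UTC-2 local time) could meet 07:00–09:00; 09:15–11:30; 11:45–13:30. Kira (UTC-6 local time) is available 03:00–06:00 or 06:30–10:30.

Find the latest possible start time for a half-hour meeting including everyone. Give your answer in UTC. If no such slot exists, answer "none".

Erik in UTC: 10:15-13:30, 14:30-15:30 (add 2h to convert from UTC-2).
Uma in UTC: 09:00-16:45, 17:15-18:00 (add 6h to convert from UTC-6).
Sam in UTC: 09:45-16:30 (add 2h to convert from UTC-2).
Callum in UTC: 09:00-13:30, 13:45-17:30 (add 6h to convert from UTC-6).
Pablo in UTC: 09:00-11:00, 11:15-13:30, 13:45-15:30 (add 2h to convert from UTC-2).
Kira in UTC: 09:00-12:00, 12:30-16:30 (add 6h to convert from UTC-6).
Erik ∩ Uma: 10:15-13:30, 14:30-15:30.
Erik ∩ Uma ∩ Sam: 10:15-13:30, 14:30-15:30.
Erik ∩ Uma ∩ Sam ∩ Callum: 10:15-13:30, 14:30-15:30.
Erik ∩ Uma ∩ Sam ∩ Callum ∩ Pablo: 10:15-11:00, 11:15-13:30, 14:30-15:30.
Erik ∩ Uma ∩ Sam ∩ Callum ∩ Pablo ∩ Kira: 10:15-11:00, 11:15-12:00, 12:30-13:30, 14:30-15:30.
The last common window of at least 30 minutes is 14:30-15:30; a 30-minute meeting can start as late as 15:00 and still end by 15:30.

15:00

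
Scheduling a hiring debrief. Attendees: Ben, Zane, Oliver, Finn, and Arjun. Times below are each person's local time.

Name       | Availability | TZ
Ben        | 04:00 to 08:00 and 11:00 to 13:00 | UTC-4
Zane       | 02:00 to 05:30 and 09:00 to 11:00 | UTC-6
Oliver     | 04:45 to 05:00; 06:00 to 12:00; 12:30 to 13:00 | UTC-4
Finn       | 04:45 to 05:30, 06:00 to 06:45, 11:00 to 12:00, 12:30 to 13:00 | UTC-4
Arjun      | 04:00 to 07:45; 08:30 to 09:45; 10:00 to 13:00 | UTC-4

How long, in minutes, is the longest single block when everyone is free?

60

Ben in UTC: 08:00-12:00, 15:00-17:00 (add 4h to convert from UTC-4).
Zane in UTC: 08:00-11:30, 15:00-17:00 (add 6h to convert from UTC-6).
Oliver in UTC: 08:45-09:00, 10:00-16:00, 16:30-17:00 (add 4h to convert from UTC-4).
Finn in UTC: 08:45-09:30, 10:00-10:45, 15:00-16:00, 16:30-17:00 (add 4h to convert from UTC-4).
Arjun in UTC: 08:00-11:45, 12:30-13:45, 14:00-17:00 (add 4h to convert from UTC-4).
Ben ∩ Zane: 08:00-11:30, 15:00-17:00.
Ben ∩ Zane ∩ Oliver: 08:45-09:00, 10:00-11:30, 15:00-16:00, 16:30-17:00.
Ben ∩ Zane ∩ Oliver ∩ Finn: 08:45-09:00, 10:00-10:45, 15:00-16:00, 16:30-17:00.
Ben ∩ Zane ∩ Oliver ∩ Finn ∩ Arjun: 08:45-09:00, 10:00-10:45, 15:00-16:00, 16:30-17:00.
The longest is 15:00-16:00 at 60 minutes.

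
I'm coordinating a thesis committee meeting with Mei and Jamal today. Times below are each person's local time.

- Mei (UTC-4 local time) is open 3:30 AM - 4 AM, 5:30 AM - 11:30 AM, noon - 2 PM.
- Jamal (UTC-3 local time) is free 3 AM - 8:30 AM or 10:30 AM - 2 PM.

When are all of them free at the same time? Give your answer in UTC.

07:30-08:00, 09:30-11:30, 13:30-15:30, 16:00-17:00

Mei in UTC: 07:30-08:00, 09:30-15:30, 16:00-18:00 (add 4h to convert from UTC-4).
Jamal in UTC: 06:00-11:30, 13:30-17:00 (add 3h to convert from UTC-3).
Mei ∩ Jamal: 07:30-08:00, 09:30-11:30, 13:30-15:30, 16:00-17:00.
So the common availability across everyone is 07:30-08:00, 09:30-11:30, 13:30-15:30, 16:00-17:00.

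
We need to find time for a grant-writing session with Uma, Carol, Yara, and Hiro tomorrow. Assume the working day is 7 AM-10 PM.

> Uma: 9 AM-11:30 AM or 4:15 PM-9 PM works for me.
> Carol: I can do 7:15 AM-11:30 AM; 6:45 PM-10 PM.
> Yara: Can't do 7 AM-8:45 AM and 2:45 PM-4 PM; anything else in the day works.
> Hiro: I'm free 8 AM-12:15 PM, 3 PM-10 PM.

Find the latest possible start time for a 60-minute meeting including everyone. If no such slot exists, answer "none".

20:00

Uma free: 09:00-11:30, 16:15-21:00.
Carol free: 07:15-11:30, 18:45-22:00.
Yara free: 08:45-14:45, 16:00-22:00 (invert busy blocks within the working day).
Hiro free: 08:00-12:15, 15:00-22:00.
Uma ∩ Carol: 09:00-11:30, 18:45-21:00.
Uma ∩ Carol ∩ Yara: 09:00-11:30, 18:45-21:00.
Uma ∩ Carol ∩ Yara ∩ Hiro: 09:00-11:30, 18:45-21:00.
The last common window of at least 60 minutes is 18:45-21:00; a 60-minute meeting can start as late as 20:00 and still end by 21:00.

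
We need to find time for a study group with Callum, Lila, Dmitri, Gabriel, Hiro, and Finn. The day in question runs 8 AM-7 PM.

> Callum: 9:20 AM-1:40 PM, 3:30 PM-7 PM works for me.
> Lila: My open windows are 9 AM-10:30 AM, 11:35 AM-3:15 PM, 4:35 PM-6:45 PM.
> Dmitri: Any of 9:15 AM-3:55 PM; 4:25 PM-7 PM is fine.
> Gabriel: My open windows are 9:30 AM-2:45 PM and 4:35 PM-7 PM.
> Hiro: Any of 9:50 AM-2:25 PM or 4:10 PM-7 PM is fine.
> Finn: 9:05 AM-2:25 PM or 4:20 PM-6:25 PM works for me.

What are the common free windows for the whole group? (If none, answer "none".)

09:50-10:30, 11:35-13:40, 16:35-18:25

Callum ∩ Lila: 09:20-10:30, 11:35-13:40, 16:35-18:45.
Callum ∩ Lila ∩ Dmitri: 09:20-10:30, 11:35-13:40, 16:35-18:45.
Callum ∩ Lila ∩ Dmitri ∩ Gabriel: 09:30-10:30, 11:35-13:40, 16:35-18:45.
Callum ∩ Lila ∩ Dmitri ∩ Gabriel ∩ Hiro: 09:50-10:30, 11:35-13:40, 16:35-18:45.
Callum ∩ Lila ∩ Dmitri ∩ Gabriel ∩ Hiro ∩ Finn: 09:50-10:30, 11:35-13:40, 16:35-18:25.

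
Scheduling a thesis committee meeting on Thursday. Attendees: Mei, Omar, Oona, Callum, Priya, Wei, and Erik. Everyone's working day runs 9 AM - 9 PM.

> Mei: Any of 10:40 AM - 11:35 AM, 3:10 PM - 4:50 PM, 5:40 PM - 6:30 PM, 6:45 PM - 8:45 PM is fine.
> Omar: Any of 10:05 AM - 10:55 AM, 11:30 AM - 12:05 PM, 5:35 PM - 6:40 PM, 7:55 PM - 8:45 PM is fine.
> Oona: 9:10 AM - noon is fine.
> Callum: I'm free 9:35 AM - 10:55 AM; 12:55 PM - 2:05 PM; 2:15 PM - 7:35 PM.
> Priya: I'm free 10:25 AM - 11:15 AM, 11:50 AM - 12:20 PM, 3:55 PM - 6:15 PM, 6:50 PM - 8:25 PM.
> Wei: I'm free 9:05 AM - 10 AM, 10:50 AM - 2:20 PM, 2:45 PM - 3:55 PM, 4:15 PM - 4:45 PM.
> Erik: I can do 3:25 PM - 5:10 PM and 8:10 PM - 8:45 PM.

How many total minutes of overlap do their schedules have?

Mei ∩ Omar: 10:40-10:55, 11:30-11:35, 17:40-18:30, 19:55-20:45.
Mei ∩ Omar ∩ Oona: 10:40-10:55, 11:30-11:35.
Mei ∩ Omar ∩ Oona ∩ Callum: 10:40-10:55.
Mei ∩ Omar ∩ Oona ∩ Callum ∩ Priya: 10:40-10:55.
Mei ∩ Omar ∩ Oona ∩ Callum ∩ Priya ∩ Wei: 10:50-10:55.
Mei ∩ Omar ∩ Oona ∩ Callum ∩ Priya ∩ Wei ∩ Erik: ∅.
There is no time when everyone is free.
There is no common window, so the total is 0 minutes.

0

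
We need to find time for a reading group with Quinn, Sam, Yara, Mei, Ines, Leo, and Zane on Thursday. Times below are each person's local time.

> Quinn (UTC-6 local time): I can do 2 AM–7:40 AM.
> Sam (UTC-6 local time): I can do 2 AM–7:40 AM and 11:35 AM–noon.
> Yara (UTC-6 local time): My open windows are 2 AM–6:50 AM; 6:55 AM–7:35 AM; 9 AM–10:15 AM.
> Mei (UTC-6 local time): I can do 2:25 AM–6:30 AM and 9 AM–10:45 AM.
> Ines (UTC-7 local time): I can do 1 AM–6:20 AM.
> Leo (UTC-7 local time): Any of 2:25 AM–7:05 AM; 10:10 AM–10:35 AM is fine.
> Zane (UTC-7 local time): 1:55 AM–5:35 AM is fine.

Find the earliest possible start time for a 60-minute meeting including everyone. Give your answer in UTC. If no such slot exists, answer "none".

09:25

Quinn in UTC: 08:00-13:40 (add 6h to convert from UTC-6).
Sam in UTC: 08:00-13:40, 17:35-18:00 (add 6h to convert from UTC-6).
Yara in UTC: 08:00-12:50, 12:55-13:35, 15:00-16:15 (add 6h to convert from UTC-6).
Mei in UTC: 08:25-12:30, 15:00-16:45 (add 6h to convert from UTC-6).
Ines in UTC: 08:00-13:20 (add 7h to convert from UTC-7).
Leo in UTC: 09:25-14:05, 17:10-17:35 (add 7h to convert from UTC-7).
Zane in UTC: 08:55-12:35 (add 7h to convert from UTC-7).
Quinn ∩ Sam: 08:00-13:40.
Quinn ∩ Sam ∩ Yara: 08:00-12:50, 12:55-13:35.
Quinn ∩ Sam ∩ Yara ∩ Mei: 08:25-12:30.
Quinn ∩ Sam ∩ Yara ∩ Mei ∩ Ines: 08:25-12:30.
Quinn ∩ Sam ∩ Yara ∩ Mei ∩ Ines ∩ Leo: 09:25-12:30.
Quinn ∩ Sam ∩ Yara ∩ Mei ∩ Ines ∩ Leo ∩ Zane: 09:25-12:30.
The first common window of at least 60 minutes is 09:25-12:30, so the earliest start is 09:25.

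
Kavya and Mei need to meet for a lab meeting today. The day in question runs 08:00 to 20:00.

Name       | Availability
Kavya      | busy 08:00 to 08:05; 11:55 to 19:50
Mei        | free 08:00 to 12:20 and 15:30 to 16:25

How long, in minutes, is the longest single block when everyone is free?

230

Kavya free: 08:05-11:55, 19:50-20:00 (invert busy blocks within the working day).
Mei free: 08:00-12:20, 15:30-16:25.
Kavya ∩ Mei: 08:05-11:55.
The longest is 08:05-11:55 at 230 minutes.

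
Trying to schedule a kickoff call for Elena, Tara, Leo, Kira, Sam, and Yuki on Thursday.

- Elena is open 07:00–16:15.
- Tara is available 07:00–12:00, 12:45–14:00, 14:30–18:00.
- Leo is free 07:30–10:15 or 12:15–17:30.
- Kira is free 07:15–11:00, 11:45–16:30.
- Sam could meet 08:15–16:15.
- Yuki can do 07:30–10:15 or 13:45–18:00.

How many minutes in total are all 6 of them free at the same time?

Elena ∩ Tara: 07:00-12:00, 12:45-14:00, 14:30-16:15.
Elena ∩ Tara ∩ Leo: 07:30-10:15, 12:45-14:00, 14:30-16:15.
Elena ∩ Tara ∩ Leo ∩ Kira: 07:30-10:15, 12:45-14:00, 14:30-16:15.
Elena ∩ Tara ∩ Leo ∩ Kira ∩ Sam: 08:15-10:15, 12:45-14:00, 14:30-16:15.
Elena ∩ Tara ∩ Leo ∩ Kira ∩ Sam ∩ Yuki: 08:15-10:15, 13:45-14:00, 14:30-16:15.
Summing the common windows: 120 + 15 + 105 = 240 minutes.

240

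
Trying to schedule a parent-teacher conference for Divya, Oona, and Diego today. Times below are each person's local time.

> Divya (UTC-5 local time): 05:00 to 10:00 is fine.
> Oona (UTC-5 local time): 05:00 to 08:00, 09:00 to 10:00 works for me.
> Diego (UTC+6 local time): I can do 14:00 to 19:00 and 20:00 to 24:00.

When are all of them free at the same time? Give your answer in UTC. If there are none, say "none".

10:00-13:00, 14:00-15:00

Divya in UTC: 10:00-15:00 (add 5h to convert from UTC-5).
Oona in UTC: 10:00-13:00, 14:00-15:00 (add 5h to convert from UTC-5).
Diego in UTC: 08:00-13:00, 14:00-18:00 (subtract 6h to convert from UTC+6).
Divya ∩ Oona: 10:00-13:00, 14:00-15:00.
Divya ∩ Oona ∩ Diego: 10:00-13:00, 14:00-15:00.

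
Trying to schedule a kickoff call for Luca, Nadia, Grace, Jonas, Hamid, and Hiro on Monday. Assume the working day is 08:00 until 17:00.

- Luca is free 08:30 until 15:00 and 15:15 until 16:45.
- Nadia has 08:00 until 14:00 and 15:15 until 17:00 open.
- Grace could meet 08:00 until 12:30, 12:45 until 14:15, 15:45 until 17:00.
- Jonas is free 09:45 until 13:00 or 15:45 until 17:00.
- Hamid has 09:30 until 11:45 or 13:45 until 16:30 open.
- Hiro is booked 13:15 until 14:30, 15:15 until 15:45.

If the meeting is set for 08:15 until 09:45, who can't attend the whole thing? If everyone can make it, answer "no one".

Luca free: 08:30-15:00, 15:15-16:45.
Nadia free: 08:00-14:00, 15:15-17:00.
Grace free: 08:00-12:30, 12:45-14:15, 15:45-17:00.
Jonas free: 09:45-13:00, 15:45-17:00.
Hamid free: 09:30-11:45, 13:45-16:30.
Hiro free: 08:00-13:15, 14:30-15:15, 15:45-17:00 (invert busy blocks within the working day).
Luca: not fully free for 08:15-09:45. Nadia: free for 08:15-09:45. Grace: free for 08:15-09:45. Jonas: not fully free for 08:15-09:45. Hamid: not fully free for 08:15-09:45. Hiro: free for 08:15-09:45.

Hamid, Jonas, Luca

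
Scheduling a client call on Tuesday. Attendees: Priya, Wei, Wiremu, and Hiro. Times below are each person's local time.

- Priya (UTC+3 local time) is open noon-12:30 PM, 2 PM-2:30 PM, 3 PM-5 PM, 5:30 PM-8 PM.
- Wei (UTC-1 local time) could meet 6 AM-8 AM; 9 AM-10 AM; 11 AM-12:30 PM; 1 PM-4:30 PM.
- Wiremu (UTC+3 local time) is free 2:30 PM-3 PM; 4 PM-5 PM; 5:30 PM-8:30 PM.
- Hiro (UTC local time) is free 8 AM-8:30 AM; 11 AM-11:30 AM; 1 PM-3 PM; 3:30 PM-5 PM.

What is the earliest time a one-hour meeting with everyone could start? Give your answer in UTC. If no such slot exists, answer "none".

Priya in UTC: 09:00-09:30, 11:00-11:30, 12:00-14:00, 14:30-17:00 (subtract 3h to convert from UTC+3).
Wei in UTC: 07:00-09:00, 10:00-11:00, 12:00-13:30, 14:00-17:30 (add 1h to convert from UTC-1).
Wiremu in UTC: 11:30-12:00, 13:00-14:00, 14:30-17:30 (subtract 3h to convert from UTC+3).
Hiro in UTC: 08:00-08:30, 11:00-11:30, 13:00-15:00, 15:30-17:00.
Priya ∩ Wei: 12:00-13:30, 14:30-17:00.
Priya ∩ Wei ∩ Wiremu: 13:00-13:30, 14:30-17:00.
Priya ∩ Wei ∩ Wiremu ∩ Hiro: 13:00-13:30, 14:30-15:00, 15:30-17:00.
The first common window of at least 60 minutes is 15:30-17:00, so the earliest start is 15:30.

15:30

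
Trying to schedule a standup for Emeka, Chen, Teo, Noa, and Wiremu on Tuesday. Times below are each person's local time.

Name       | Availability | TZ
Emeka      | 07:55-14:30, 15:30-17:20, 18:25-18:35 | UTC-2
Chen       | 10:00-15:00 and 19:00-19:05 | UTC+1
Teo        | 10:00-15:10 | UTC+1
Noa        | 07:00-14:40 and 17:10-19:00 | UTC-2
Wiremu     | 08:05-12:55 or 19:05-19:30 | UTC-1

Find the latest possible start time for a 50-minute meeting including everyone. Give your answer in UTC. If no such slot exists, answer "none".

Emeka in UTC: 09:55-16:30, 17:30-19:20, 20:25-20:35 (add 2h to convert from UTC-2).
Chen in UTC: 09:00-14:00, 18:00-18:05 (subtract 1h to convert from UTC+1).
Teo in UTC: 09:00-14:10 (subtract 1h to convert from UTC+1).
Noa in UTC: 09:00-16:40, 19:10-21:00 (add 2h to convert from UTC-2).
Wiremu in UTC: 09:05-13:55, 20:05-20:30 (add 1h to convert from UTC-1).
Emeka ∩ Chen: 09:55-14:00, 18:00-18:05.
Emeka ∩ Chen ∩ Teo: 09:55-14:00.
Emeka ∩ Chen ∩ Teo ∩ Noa: 09:55-14:00.
Emeka ∩ Chen ∩ Teo ∩ Noa ∩ Wiremu: 09:55-13:55.
The last common window of at least 50 minutes is 09:55-13:55; a 50-minute meeting can start as late as 13:05 and still end by 13:55.

13:05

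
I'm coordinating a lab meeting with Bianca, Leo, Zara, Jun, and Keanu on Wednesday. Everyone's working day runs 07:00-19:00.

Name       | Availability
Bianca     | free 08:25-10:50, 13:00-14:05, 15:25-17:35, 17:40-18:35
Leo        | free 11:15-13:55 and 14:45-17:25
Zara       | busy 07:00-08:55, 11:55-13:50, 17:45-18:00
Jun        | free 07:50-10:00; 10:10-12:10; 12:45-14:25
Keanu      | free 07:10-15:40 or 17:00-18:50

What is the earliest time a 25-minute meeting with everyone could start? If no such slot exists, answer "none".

Bianca free: 08:25-10:50, 13:00-14:05, 15:25-17:35, 17:40-18:35.
Leo free: 11:15-13:55, 14:45-17:25.
Zara free: 08:55-11:55, 13:50-17:45, 18:00-19:00 (invert busy blocks within the working day).
Jun free: 07:50-10:00, 10:10-12:10, 12:45-14:25.
Keanu free: 07:10-15:40, 17:00-18:50.
Bianca ∩ Leo: 13:00-13:55, 15:25-17:25.
Bianca ∩ Leo ∩ Zara: 13:50-13:55, 15:25-17:25.
Bianca ∩ Leo ∩ Zara ∩ Jun: 13:50-13:55.
Bianca ∩ Leo ∩ Zara ∩ Jun ∩ Keanu: 13:50-13:55.
Those are the intersection windows.
No common window is at least 25 minutes long.

none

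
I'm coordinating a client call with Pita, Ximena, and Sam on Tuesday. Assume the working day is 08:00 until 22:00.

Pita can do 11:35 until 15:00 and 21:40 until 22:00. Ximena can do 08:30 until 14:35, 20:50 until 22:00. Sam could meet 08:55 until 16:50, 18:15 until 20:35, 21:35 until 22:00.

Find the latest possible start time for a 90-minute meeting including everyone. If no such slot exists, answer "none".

Pita ∩ Ximena: 11:35-14:35, 21:40-22:00.
Pita ∩ Ximena ∩ Sam: 11:35-14:35, 21:40-22:00.
So the common availability across everyone is 11:35-14:35, 21:40-22:00.
The last common window of at least 90 minutes is 11:35-14:35; a 90-minute meeting can start as late as 13:05 and still end by 14:35.

13:05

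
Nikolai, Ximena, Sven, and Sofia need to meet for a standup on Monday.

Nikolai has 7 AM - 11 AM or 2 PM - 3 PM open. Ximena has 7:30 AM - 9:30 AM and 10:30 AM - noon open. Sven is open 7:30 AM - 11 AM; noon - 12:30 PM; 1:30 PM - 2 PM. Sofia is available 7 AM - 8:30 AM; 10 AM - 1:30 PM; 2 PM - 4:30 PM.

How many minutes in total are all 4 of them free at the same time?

Nikolai ∩ Ximena: 07:30-09:30, 10:30-11:00.
Nikolai ∩ Ximena ∩ Sven: 07:30-09:30, 10:30-11:00.
Nikolai ∩ Ximena ∩ Sven ∩ Sofia: 07:30-08:30, 10:30-11:00.
Summing the common windows: 60 + 30 = 90 minutes.

90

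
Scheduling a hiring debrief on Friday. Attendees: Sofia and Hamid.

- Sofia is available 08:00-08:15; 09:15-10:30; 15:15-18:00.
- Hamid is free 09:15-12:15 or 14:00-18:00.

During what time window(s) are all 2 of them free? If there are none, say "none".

09:15-10:30, 15:15-18:00

Sofia ∩ Hamid: 09:15-10:30, 15:15-18:00.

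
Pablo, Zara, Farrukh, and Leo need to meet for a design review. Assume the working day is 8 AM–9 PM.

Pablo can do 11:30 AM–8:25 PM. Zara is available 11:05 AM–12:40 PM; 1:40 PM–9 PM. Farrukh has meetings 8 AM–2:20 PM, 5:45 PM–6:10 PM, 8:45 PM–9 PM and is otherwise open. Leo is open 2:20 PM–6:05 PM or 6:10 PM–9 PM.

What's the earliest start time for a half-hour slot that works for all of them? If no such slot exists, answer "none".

Pablo free: 11:30-20:25.
Zara free: 11:05-12:40, 13:40-21:00.
Farrukh free: 14:20-17:45, 18:10-20:45 (invert busy blocks within the working day).
Leo free: 14:20-18:05, 18:10-21:00.
Pablo ∩ Zara: 11:30-12:40, 13:40-20:25.
Pablo ∩ Zara ∩ Farrukh: 14:20-17:45, 18:10-20:25.
Pablo ∩ Zara ∩ Farrukh ∩ Leo: 14:20-17:45, 18:10-20:25.
The first common window of at least 30 minutes is 14:20-17:45, so the earliest start is 14:20.

14:20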